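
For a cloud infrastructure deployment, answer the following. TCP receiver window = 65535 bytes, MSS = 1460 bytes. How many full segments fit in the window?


Given: RWND = 65535 bytes, MSS = 1460 bytes
Full segments = floor(RWND / MSS)
Full segments = floor(65535 / 1460)
Full segments = floor(44.887) = 44

44


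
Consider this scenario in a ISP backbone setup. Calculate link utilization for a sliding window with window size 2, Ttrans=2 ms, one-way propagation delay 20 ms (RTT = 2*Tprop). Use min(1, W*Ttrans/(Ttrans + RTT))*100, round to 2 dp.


Given: W = 2, Ttrans = 2 ms, RTT = 40 ms (= 2 * Tprop, Tprop = 20 ms)
Cycle time = Ttrans + RTT = 2 + 40 = 42 ms (first packet sent until its ACK returns)
W * Ttrans = 2 * 2 = 4 ms of sending per cycle
W * Ttrans / (Ttrans + RTT) = 4 / 42 = 0.095238
U = min(1, 0.095238) = 0.095238
U% = 9.52%

9.52


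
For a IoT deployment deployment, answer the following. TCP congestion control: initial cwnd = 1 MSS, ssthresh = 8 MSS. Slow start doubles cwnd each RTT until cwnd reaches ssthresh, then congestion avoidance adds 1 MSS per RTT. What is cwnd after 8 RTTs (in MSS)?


RTT 0: cwnd = 1 MSS (initial)
RTT 1: cwnd = 2 MSS (slow start, doubled)
RTT 2: cwnd = 4 MSS (slow start, doubled)
RTT 3: cwnd = 8 MSS (slow start, doubled)
RTT 4: cwnd = 9 MSS (congestion avoidance, +1)
RTT 5: cwnd = 10 MSS (congestion avoidance, +1)
RTT 6: cwnd = 11 MSS (congestion avoidance, +1)
RTT 7: cwnd = 12 MSS (congestion avoidance, +1)
RTT 8: cwnd = 13 MSS (congestion avoidance, +1)

13


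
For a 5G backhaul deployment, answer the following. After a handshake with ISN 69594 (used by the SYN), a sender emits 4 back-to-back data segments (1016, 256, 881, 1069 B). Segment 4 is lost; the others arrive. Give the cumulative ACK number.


SYN uses sequence number 69594; first data byte = ISN + 1 = 69595.
Segment 1: SEQ = 69595, len = 1016 B, covers [69595, 70610]
Segment 2: SEQ = 70611, len = 256 B, covers [70611, 70866]
Segment 3: SEQ = 70867, len = 881 B, covers [70867, 71747]
Segment 4: SEQ = 71748, len = 1069 B, covers [71748, 72816] [LOST]
In-order data received: bytes [69595, 71747] (segments 1..3).
Segment 4 missing -> gap begins at byte 71748.
Cumulative ACK = next expected in-order byte = 69595 + 1016 + 256 + 881 = 71748

71748


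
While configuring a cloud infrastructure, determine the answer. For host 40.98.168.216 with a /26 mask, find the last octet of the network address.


Given: IP = 40.98.168.216, prefix = /26
Subnet mask = 255.255.255.192
Last octet of IP: 216
Last octet of mask: 192
Network last octet = 216 AND 192 = 192

192


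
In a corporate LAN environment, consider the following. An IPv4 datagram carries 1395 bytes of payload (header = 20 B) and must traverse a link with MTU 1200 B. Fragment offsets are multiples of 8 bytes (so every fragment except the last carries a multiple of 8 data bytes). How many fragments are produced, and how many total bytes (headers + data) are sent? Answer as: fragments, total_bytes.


Max data per non-final fragment = floor((MTU - header)/8)*8 = floor((1200 - 20)/8)*8 = floor(1180/8)*8 = 1176 B
Final fragment needs no 8-byte alignment: it can carry up to MTU - header = 1180 B
Non-final fragments needed = ceil((payload - 1180) / 1176) = ceil(215/1176) = ceil(0.1828) = 1
Number of fragments = 1 + 1 = 2
Fragment sizes (data): 1 * 1176 B + 219 B (last, 219 <= 1180 OK)
Total bytes sent = payload + n_frags * header = 1395 + 2*20 = 1395 + 40 = 1435 B

2, 1435


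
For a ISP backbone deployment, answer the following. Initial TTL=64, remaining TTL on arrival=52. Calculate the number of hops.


Given: initial TTL = 64, received TTL = 52
Hops = initial TTL - received TTL
Hops = 64 - 52 = 12

12


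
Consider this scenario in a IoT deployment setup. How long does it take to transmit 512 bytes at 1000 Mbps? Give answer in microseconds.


Given: packet = 512 bytes, bandwidth = 1000 Mbps
Packet in bits = 512 * 8 = 4096 bits
Bandwidth = 1000 * 10^6 = 1000000000 bps
Time = 4096 / 1000000000 seconds
Time in us = 4096 * 10^6 / 1000000000 = 4.096

4.096


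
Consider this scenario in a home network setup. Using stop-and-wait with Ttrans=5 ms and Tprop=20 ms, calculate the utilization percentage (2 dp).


Given: Ttrans = 5 ms, Tprop = 20 ms
RTT = 2 * Tprop = 2 * 20 = 40 ms
U = Ttrans / (Ttrans + RTT)
U = 5 / (5 + 40)
U = 5 / 45 = 0.111111
U% = 11.11%

11.11


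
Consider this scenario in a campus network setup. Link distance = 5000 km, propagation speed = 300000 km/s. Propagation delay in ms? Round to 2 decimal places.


Given: distance = 5000 km, speed = 300000 km/s
Delay = distance / speed = 5000 / 300000 seconds
Delay in ms = 5000 * 1000 / 300000
Delay = 16.6667 ms
Rounded to 2 dp = 16.67 ms

16.67


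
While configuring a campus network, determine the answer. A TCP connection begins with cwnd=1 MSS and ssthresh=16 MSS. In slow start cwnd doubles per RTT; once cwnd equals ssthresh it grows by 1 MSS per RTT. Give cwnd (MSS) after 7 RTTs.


RTT 0: cwnd = 1 MSS (initial)
RTT 1: cwnd = 2 MSS (slow start, doubled)
RTT 2: cwnd = 4 MSS (slow start, doubled)
RTT 3: cwnd = 8 MSS (slow start, doubled)
RTT 4: cwnd = 16 MSS (slow start, doubled)
RTT 5: cwnd = 17 MSS (congestion avoidance, +1)
RTT 6: cwnd = 18 MSS (congestion avoidance, +1)
RTT 7: cwnd = 19 MSS (congestion avoidance, +1)

19


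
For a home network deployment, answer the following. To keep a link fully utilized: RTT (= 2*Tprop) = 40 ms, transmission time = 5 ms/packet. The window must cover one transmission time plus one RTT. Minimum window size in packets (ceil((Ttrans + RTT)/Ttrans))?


Given: Ttrans = 5 ms, RTT = 40 ms (= 2 * Tprop, Tprop = 20 ms)
Time until first ACK returns = Ttrans + RTT = 5 + 40 = 45 ms
Need W * Ttrans >= Ttrans + RTT  ->  W >= (Ttrans + RTT) / Ttrans
(Ttrans + RTT) / Ttrans = 45 / 5 = 9
W_min = ceil(9) = 9

9


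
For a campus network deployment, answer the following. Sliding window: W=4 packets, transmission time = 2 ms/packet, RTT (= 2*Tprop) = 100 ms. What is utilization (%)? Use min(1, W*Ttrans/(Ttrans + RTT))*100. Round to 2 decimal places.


Given: W = 4, Ttrans = 2 ms, RTT = 100 ms (= 2 * Tprop, Tprop = 50 ms)
Cycle time = Ttrans + RTT = 2 + 100 = 102 ms (first packet sent until its ACK returns)
W * Ttrans = 4 * 2 = 8 ms of sending per cycle
W * Ttrans / (Ttrans + RTT) = 8 / 102 = 0.078431
U = min(1, 0.078431) = 0.078431
U% = 7.84%

7.84


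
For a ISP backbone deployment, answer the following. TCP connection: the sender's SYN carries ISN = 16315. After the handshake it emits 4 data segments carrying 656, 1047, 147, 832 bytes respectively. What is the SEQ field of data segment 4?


The SYN occupies sequence number ISN = 16315, so the first data byte is ISN + 1 = 16316.
SEQ of data segment i = (ISN + 1) + sum of payload sizes of segments 1..i-1.
Segment 1: SEQ = 16316, payload = 656 bytes
Segment 2: SEQ = 16972, payload = 1047 bytes
Segment 3: SEQ = 18019, payload = 147 bytes
Segment 4: SEQ = 18166, payload = 832 bytes
SEQ of segment 4 = 16316 + 656 + 1047 + 147 = 18166

18166


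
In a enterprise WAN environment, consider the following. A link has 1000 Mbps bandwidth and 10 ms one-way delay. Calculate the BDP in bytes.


Given: bandwidth = 1000 Mbps, delay = 10 ms
BDP in bits = 1000 * 10^6 * 10 / 1000
BDP in bits = 10000000
BDP in bytes = 10000000 / 8 = 1250000

1250000


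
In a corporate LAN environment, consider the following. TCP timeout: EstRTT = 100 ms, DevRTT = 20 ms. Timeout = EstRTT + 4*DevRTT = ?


Given: EstRTT = 100 ms, DevRTT = 20 ms
Timeout = EstRTT + 4 * DevRTT
4 * DevRTT = 4 * 20 = 80
Timeout = 100 + 80 = 180 ms

180


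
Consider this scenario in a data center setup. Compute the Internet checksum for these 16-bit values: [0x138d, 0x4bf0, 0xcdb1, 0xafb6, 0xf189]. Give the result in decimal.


Given words: [0x138d, 0x4bf0, 0xcdb1, 0xafb6, 0xf189]
Step 1: Sum all words
Raw sum = 5005 + 19440 + 52657 + 44982 + 61833 = 183917
Step 2: Fold carry: (52845 + 2) = 52847
One's complement = ~52847 & 0xFFFF = 12688

12688


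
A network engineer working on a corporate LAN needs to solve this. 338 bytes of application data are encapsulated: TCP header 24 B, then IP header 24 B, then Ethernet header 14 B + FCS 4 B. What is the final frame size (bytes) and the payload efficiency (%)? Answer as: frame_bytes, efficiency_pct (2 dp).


TCP segment = 338 + 24 = 362 B
IP packet = 362 + 24 = 386 B
Ethernet frame = 386 + 14 + 4 = 404 B
Efficiency = app / frame = 338 / 404 = 0.836634 = 83.6634% -> 83.66% (2 dp)

404, 83.66


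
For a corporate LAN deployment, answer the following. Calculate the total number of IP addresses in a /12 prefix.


Given: CIDR prefix /12
Host bits = 32 - 12 = 20
Total addresses = 2^20 = 1048576

1048576


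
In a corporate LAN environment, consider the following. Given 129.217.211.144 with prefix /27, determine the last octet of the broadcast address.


Given: IP = 129.217.211.144, prefix = /27
Host bits = 32 - 27 = 5
Network last octet = 144 AND mask = 128
Host part size = 2^5 - 1 = 31
Broadcast last octet = 128 OR 31 = 159

159


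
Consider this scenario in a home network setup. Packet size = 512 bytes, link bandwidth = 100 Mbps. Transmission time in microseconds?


Given: packet = 512 bytes, bandwidth = 100 Mbps
Packet in bits = 512 * 8 = 4096 bits
Bandwidth = 100 * 10^6 = 100000000 bps
Time = 4096 / 100000000 seconds
Time in us = 4096 * 10^6 / 100000000 = 40.96

40.96


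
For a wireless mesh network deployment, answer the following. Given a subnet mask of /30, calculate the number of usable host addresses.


Given: subnet mask /30
Host bits = 32 - 30 = 2
Total addresses = 2^2 = 4
Usable hosts = 4 - 2 (network + broadcast) = 2

2


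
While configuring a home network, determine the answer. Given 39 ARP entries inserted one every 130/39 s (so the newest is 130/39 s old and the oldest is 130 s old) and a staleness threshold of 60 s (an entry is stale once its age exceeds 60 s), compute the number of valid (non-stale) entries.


Ages are k * 130/39 s for k = 1..39 (spacing = 3.3333 s).
Entry k is valid iff k * 130/39 <= 60 iff k <= 39 * 60 / 130 = 18.0000
n_valid = floor(18.0000) = 18
(n_stale = 39 - 18 = 21)

18


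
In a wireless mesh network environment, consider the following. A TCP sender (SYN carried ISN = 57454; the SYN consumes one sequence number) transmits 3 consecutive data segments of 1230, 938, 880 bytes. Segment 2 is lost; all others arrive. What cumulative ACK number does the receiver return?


SYN uses sequence number 57454; first data byte = ISN + 1 = 57455.
Segment 1: SEQ = 57455, len = 1230 B, covers [57455, 58684]
Segment 2: SEQ = 58685, len = 938 B, covers [58685, 59622] [LOST]
Segment 3: SEQ = 59623, len = 880 B, covers [59623, 60502]
In-order data received: bytes [57455, 58684] (segments 1..1).
Segment 2 missing -> gap begins at byte 58685; later segments buffered out of order.
Cumulative ACK = next expected in-order byte = 57455 + 1230 = 58685

58685


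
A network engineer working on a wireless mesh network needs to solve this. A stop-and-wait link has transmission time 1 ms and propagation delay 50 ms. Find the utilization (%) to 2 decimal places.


Given: Ttrans = 1 ms, Tprop = 50 ms
RTT = 2 * Tprop = 2 * 50 = 100 ms
U = Ttrans / (Ttrans + RTT)
U = 1 / (1 + 100)
U = 1 / 101 = 0.009901
U% = 0.99%

0.99


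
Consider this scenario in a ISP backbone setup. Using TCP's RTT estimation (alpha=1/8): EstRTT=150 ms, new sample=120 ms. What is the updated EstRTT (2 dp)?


Given: EstRTT = 150 ms, SampleRTT = 120 ms, alpha = 1/8
New EstRTT = (1 - alpha) * EstRTT + alpha * SampleRTT
(7/8) * 150 = 131.25
(1/8) * 120 = 15
New EstRTT = 131.25 + 15 = 146.25 ms -> 146.25 ms (2 dp)

146.25


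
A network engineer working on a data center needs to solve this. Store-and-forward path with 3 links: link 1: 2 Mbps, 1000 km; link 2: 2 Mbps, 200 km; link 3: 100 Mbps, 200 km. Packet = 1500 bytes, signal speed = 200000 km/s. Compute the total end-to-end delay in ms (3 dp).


Packet = 1500 bytes = 12000 bits. Store-and-forward: sum (t_trans + t_prop) per link.
Link 1: t_trans = 12000/(2*10^6) s = 6.0000 ms; t_prop = 1000/200000 s = 5.0000 ms; subtotal = 11.0000 ms
Link 2: t_trans = 12000/(2*10^6) s = 6.0000 ms; t_prop = 200/200000 s = 1.0000 ms; subtotal = 7.0000 ms
Link 3: t_trans = 12000/(100*10^6) s = 0.1200 ms; t_prop = 200/200000 s = 1.0000 ms; subtotal = 1.1200 ms
End-to-end = 11.0000 + 7.0000 + 1.1200 = 19.1200 ms -> 19.120 ms (3 dp)

19.120


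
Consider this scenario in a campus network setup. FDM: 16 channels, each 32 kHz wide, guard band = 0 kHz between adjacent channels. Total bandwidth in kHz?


Given: 16 channels, 32 kHz each, guard = 0 kHz
Channel bandwidth = 16 * 32 = 512 kHz
Guard bands = 15 gaps * 0 kHz = 0 kHz
Total = 512 + 0 = 512 kHz

512


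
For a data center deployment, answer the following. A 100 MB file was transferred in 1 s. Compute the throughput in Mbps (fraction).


Given: file = 100 MB, time = 1 s
File in Mb = 100 * 8 = 800 Mb
Throughput = 800 / 1 Mbps
Throughput = 800 Mbps

800


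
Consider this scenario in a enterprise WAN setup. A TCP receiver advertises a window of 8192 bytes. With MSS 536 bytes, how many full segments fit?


Given: RWND = 8192 bytes, MSS = 536 bytes
Full segments = floor(RWND / MSS)
Full segments = floor(8192 / 536)
Full segments = floor(15.2836) = 15

15


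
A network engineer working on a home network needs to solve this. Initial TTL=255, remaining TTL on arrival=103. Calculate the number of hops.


Given: initial TTL = 255, received TTL = 103
Hops = initial TTL - received TTL
Hops = 255 - 103 = 152

152


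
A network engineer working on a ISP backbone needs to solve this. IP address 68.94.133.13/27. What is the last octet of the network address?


Given: IP = 68.94.133.13, prefix = /27
Subnet mask = 255.255.255.224
Last octet of IP: 13
Last octet of mask: 224
Network last octet = 13 AND 224 = 0

0


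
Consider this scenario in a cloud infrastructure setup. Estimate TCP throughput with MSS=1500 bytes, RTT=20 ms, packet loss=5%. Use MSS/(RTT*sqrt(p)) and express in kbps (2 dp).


Given: MSS = 1500 bytes, RTT = 20 ms, loss = 5%
RTT in seconds = 20 / 1000 = 0.02
Loss rate = 5% = 0.05
sqrt(loss) = sqrt(0.05) = 0.223606797750
Throughput (bytes/s) = 1500 / (0.02 * 0.223606797750) = 335410.1966
Throughput (kbps) = 335410.1966 * 8 / 1000 = 2683.281573 -> 2683.28 kbps (2 dp)

2683.28


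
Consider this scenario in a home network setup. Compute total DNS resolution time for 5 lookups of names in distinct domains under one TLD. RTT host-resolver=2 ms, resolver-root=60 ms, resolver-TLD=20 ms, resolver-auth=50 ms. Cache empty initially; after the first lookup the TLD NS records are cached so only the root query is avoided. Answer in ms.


Lookup 1 (cold cache): local + root + TLD + auth = 2 + 60 + 20 + 50 = 132 ms
Lookups 2..5 (TLD NS cached -> skip root; new domain -> still ask TLD and auth): local + TLD + auth = 2 + 20 + 50 = 72 ms each
Remaining 4 lookups: 4 * 72 = 288 ms
Total = 132 + 288 = 420 ms

420


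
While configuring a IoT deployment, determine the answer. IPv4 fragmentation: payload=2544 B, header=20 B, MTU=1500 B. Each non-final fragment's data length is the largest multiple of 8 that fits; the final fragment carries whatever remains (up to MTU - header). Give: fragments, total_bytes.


Max data per non-final fragment = floor((MTU - header)/8)*8 = floor((1500 - 20)/8)*8 = floor(1480/8)*8 = 1480 B
Final fragment needs no 8-byte alignment: it can carry up to MTU - header = 1480 B
Non-final fragments needed = ceil((payload - 1480) / 1480) = ceil(1064/1480) = ceil(0.7189) = 1
Number of fragments = 1 + 1 = 2
Fragment sizes (data): 1 * 1480 B + 1064 B (last, 1064 <= 1480 OK)
Total bytes sent = payload + n_frags * header = 2544 + 2*20 = 2544 + 40 = 2584 B

2, 2584


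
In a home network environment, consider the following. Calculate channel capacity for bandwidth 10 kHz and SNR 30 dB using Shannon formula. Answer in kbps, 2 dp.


Given: B = 10 kHz, SNR = 30 dB
SNR linear = 10^(30/10) = 1000
1 + SNR = 1001
log2(1001) = 9.9672262588
C = 10 * 1000 * 9.9672262588 = 99672.2626 bps
C = 99.672263 kbps -> 99.67 kbps (2 dp)

99.67


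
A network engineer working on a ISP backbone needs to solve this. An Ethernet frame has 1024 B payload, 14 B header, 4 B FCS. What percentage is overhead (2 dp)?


Given: payload = 1024 B, header = 14 B, trailer = 4 B
Overhead bytes = header + trailer = 14 + 4 = 18
Total frame = payload + overhead = 1024 + 18 = 1042
Overhead % = 18 / 1042 * 100 = 1.7274% -> 1.73% (2 dp)

1.73


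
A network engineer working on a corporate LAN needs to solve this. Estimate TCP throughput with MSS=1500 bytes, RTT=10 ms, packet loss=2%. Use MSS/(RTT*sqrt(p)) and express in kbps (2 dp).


Given: MSS = 1500 bytes, RTT = 10 ms, loss = 2%
RTT in seconds = 10 / 1000 = 0.01
Loss rate = 2% = 0.02
sqrt(loss) = sqrt(0.02) = 0.141421356237
Throughput (bytes/s) = 1500 / (0.01 * 0.141421356237) = 1060660.1718
Throughput (kbps) = 1060660.1718 * 8 / 1000 = 8485.281374 -> 8485.28 kbps (2 dp)

8485.28


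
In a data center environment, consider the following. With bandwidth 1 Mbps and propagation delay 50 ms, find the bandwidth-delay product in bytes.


Given: bandwidth = 1 Mbps, delay = 50 ms
BDP in bits = 1 * 10^6 * 50 / 1000
BDP in bits = 50000
BDP in bytes = 50000 / 8 = 6250

6250


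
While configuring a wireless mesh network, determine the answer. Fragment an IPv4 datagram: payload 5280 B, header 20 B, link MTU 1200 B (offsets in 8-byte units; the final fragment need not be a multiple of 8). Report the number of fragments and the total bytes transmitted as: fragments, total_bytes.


Max data per non-final fragment = floor((MTU - header)/8)*8 = floor((1200 - 20)/8)*8 = floor(1180/8)*8 = 1176 B
Final fragment needs no 8-byte alignment: it can carry up to MTU - header = 1180 B
Non-final fragments needed = ceil((payload - 1180) / 1176) = ceil(4100/1176) = ceil(3.4864) = 4
Number of fragments = 4 + 1 = 5
Fragment sizes (data): 4 * 1176 B + 576 B (last, 576 <= 1180 OK)
Total bytes sent = payload + n_frags * header = 5280 + 5*20 = 5280 + 100 = 5380 B

5, 5380


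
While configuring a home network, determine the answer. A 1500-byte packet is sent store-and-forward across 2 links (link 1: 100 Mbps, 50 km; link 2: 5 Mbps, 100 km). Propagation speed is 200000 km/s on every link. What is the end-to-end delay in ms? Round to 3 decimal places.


Packet = 1500 bytes = 12000 bits. Store-and-forward: sum (t_trans + t_prop) per link.
Link 1: t_trans = 12000/(100*10^6) s = 0.1200 ms; t_prop = 50/200000 s = 0.2500 ms; subtotal = 0.3700 ms
Link 2: t_trans = 12000/(5*10^6) s = 2.4000 ms; t_prop = 100/200000 s = 0.5000 ms; subtotal = 2.9000 ms
End-to-end = 0.3700 + 2.9000 = 3.2700 ms -> 3.270 ms (3 dp)

3.270


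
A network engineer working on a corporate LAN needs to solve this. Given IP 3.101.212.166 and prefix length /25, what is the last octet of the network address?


Given: IP = 3.101.212.166, prefix = /25
Subnet mask = 255.255.255.128
Last octet of IP: 166
Last octet of mask: 128
Network last octet = 166 AND 128 = 128

128


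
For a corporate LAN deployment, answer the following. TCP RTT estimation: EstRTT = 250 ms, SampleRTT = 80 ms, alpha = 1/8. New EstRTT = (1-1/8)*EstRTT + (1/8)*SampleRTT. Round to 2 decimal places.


Given: EstRTT = 250 ms, SampleRTT = 80 ms, alpha = 1/8
New EstRTT = (1 - alpha) * EstRTT + alpha * SampleRTT
(7/8) * 250 = 218.75
(1/8) * 80 = 10
New EstRTT = 218.75 + 10 = 228.75 ms -> 228.75 ms (2 dp)

228.75


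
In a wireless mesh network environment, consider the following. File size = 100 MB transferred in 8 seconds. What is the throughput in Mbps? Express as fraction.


Given: file = 100 MB, time = 8 s
File in Mb = 100 * 8 = 800 Mb
Throughput = 800 / 8 Mbps
Throughput = 100 Mbps

100


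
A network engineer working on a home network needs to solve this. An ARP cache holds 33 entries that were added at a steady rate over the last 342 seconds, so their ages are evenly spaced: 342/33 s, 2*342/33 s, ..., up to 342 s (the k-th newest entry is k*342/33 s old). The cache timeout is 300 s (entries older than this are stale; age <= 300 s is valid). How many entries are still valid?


Ages are k * 342/33 s for k = 1..33 (spacing = 10.3636 s).
Entry k is valid iff k * 342/33 <= 300 iff k <= 33 * 300 / 342 = 28.9474
n_valid = floor(28.9474) = 28
(n_stale = 33 - 28 = 5)

28


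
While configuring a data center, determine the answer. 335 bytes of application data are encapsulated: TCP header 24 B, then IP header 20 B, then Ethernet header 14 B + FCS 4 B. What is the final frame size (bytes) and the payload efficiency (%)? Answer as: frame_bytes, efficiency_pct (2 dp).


TCP segment = 335 + 24 = 359 B
IP packet = 359 + 20 = 379 B
Ethernet frame = 379 + 14 + 4 = 397 B
Efficiency = app / frame = 335 / 397 = 0.843829 = 84.3829% -> 84.38% (2 dp)

397, 84.38


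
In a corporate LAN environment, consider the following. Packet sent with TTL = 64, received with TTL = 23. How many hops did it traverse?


Given: initial TTL = 64, received TTL = 23
Hops = initial TTL - received TTL
Hops = 64 - 23 = 41

41


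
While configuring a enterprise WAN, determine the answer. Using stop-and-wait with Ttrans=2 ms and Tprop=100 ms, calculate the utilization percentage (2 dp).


Given: Ttrans = 2 ms, Tprop = 100 ms
RTT = 2 * Tprop = 2 * 100 = 200 ms
U = Ttrans / (Ttrans + RTT)
U = 2 / (2 + 200)
U = 2 / 202 = 0.009901
U% = 0.99%

0.99


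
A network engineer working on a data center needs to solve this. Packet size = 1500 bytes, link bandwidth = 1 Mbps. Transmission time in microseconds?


Given: packet = 1500 bytes, bandwidth = 1 Mbps
Packet in bits = 1500 * 8 = 12000 bits
Bandwidth = 1 * 10^6 = 1000000 bps
Time = 12000 / 1000000 seconds
Time in us = 12000 * 10^6 / 1000000 = 12000

12000


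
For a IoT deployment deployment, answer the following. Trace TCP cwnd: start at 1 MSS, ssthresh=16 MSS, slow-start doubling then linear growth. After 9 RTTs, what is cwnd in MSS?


RTT 0: cwnd = 1 MSS (initial)
RTT 1: cwnd = 2 MSS (slow start, doubled)
RTT 2: cwnd = 4 MSS (slow start, doubled)
RTT 3: cwnd = 8 MSS (slow start, doubled)
RTT 4: cwnd = 16 MSS (slow start, doubled)
RTT 5: cwnd = 17 MSS (congestion avoidance, +1)
RTT 6: cwnd = 18 MSS (congestion avoidance, +1)
RTT 7: cwnd = 19 MSS (congestion avoidance, +1)
RTT 8: cwnd = 20 MSS (congestion avoidance, +1)
RTT 9: cwnd = 21 MSS (congestion avoidance, +1)

21


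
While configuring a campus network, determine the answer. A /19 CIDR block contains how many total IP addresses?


Given: CIDR prefix /19
Host bits = 32 - 19 = 13
Total addresses = 2^13 = 8192

8192


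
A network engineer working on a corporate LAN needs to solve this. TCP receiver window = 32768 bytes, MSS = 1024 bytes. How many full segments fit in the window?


Given: RWND = 32768 bytes, MSS = 1024 bytes
Full segments = floor(RWND / MSS)
Full segments = floor(32768 / 1024)
Full segments = floor(32.0) = 32

32


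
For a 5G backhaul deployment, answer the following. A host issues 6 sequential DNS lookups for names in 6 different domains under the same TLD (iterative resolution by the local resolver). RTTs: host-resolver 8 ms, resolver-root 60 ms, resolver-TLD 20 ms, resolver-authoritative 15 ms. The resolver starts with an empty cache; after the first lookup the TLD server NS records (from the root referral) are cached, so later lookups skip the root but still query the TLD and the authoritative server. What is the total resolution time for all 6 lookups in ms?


Lookup 1 (cold cache): local + root + TLD + auth = 8 + 60 + 20 + 15 = 103 ms
Lookups 2..6 (TLD NS cached -> skip root; new domain -> still ask TLD and auth): local + TLD + auth = 8 + 20 + 15 = 43 ms each
Remaining 5 lookups: 5 * 43 = 215 ms
Total = 103 + 215 = 318 ms

318


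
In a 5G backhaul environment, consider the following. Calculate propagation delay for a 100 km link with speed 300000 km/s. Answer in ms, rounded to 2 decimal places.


Given: distance = 100 km, speed = 300000 km/s
Delay = distance / speed = 100 / 300000 seconds
Delay in ms = 100 * 1000 / 300000
Delay = 0.3333 ms
Rounded to 2 dp = 0.33 ms

0.33


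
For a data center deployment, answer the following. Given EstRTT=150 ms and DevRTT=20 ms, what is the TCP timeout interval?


Given: EstRTT = 150 ms, DevRTT = 20 ms
Timeout = EstRTT + 4 * DevRTT
4 * DevRTT = 4 * 20 = 80
Timeout = 150 + 80 = 230 ms

230


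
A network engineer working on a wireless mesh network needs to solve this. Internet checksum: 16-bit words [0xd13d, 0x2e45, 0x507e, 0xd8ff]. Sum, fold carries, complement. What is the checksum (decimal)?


Given words: [0xd13d, 0x2e45, 0x507e, 0xd8ff]
Step 1: Sum all words
Raw sum = 53565 + 11845 + 20606 + 55551 = 141567
Step 2: Fold carry: (10495 + 2) = 10497
One's complement = ~10497 & 0xFFFF = 55038

55038


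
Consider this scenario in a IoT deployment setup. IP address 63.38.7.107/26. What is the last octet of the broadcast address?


Given: IP = 63.38.7.107, prefix = /26
Host bits = 32 - 26 = 6
Network last octet = 107 AND mask = 64
Host part size = 2^6 - 1 = 63
Broadcast last octet = 64 OR 63 = 127

127


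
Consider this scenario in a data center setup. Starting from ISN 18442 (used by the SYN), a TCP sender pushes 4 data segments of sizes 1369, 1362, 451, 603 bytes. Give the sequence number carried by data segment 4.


The SYN occupies sequence number ISN = 18442, so the first data byte is ISN + 1 = 18443.
SEQ of data segment i = (ISN + 1) + sum of payload sizes of segments 1..i-1.
Segment 1: SEQ = 18443, payload = 1369 bytes
Segment 2: SEQ = 19812, payload = 1362 bytes
Segment 3: SEQ = 21174, payload = 451 bytes
Segment 4: SEQ = 21625, payload = 603 bytes
SEQ of segment 4 = 18443 + 1369 + 1362 + 451 = 21625

21625


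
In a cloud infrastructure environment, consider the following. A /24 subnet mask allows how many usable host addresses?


Given: subnet mask /24
Host bits = 32 - 24 = 8
Total addresses = 2^8 = 256
Usable hosts = 256 - 2 (network + broadcast) = 254

254


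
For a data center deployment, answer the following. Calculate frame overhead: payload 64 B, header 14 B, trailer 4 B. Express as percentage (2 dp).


Given: payload = 64 B, header = 14 B, trailer = 4 B
Overhead bytes = header + trailer = 14 + 4 = 18
Total frame = payload + overhead = 64 + 18 = 82
Overhead % = 18 / 82 * 100 = 21.9512% -> 21.95% (2 dp)

21.95


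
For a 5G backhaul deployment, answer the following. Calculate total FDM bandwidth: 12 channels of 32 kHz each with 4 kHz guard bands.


Given: 12 channels, 32 kHz each, guard = 4 kHz
Channel bandwidth = 12 * 32 = 384 kHz
Guard bands = 11 gaps * 4 kHz = 44 kHz
Total = 384 + 44 = 428 kHz

428


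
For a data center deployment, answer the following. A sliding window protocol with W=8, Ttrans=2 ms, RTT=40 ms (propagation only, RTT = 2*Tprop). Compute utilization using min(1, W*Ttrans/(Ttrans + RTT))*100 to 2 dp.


Given: W = 8, Ttrans = 2 ms, RTT = 40 ms (= 2 * Tprop, Tprop = 20 ms)
Cycle time = Ttrans + RTT = 2 + 40 = 42 ms (first packet sent until its ACK returns)
W * Ttrans = 8 * 2 = 16 ms of sending per cycle
W * Ttrans / (Ttrans + RTT) = 16 / 42 = 0.380952
U = min(1, 0.380952) = 0.380952
U% = 38.10%

38.10


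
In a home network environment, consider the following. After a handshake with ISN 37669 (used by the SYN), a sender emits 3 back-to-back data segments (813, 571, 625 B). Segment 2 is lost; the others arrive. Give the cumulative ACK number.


SYN uses sequence number 37669; first data byte = ISN + 1 = 37670.
Segment 1: SEQ = 37670, len = 813 B, covers [37670, 38482]
Segment 2: SEQ = 38483, len = 571 B, covers [38483, 39053] [LOST]
Segment 3: SEQ = 39054, len = 625 B, covers [39054, 39678]
In-order data received: bytes [37670, 38482] (segments 1..1).
Segment 2 missing -> gap begins at byte 38483; later segments buffered out of order.
Cumulative ACK = next expected in-order byte = 37670 + 813 = 38483

38483


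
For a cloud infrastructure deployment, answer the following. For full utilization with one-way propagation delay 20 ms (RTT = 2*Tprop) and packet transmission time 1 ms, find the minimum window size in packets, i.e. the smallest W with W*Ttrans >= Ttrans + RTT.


Given: Ttrans = 1 ms, RTT = 40 ms (= 2 * Tprop, Tprop = 20 ms)
Time until first ACK returns = Ttrans + RTT = 1 + 40 = 41 ms
Need W * Ttrans >= Ttrans + RTT  ->  W >= (Ttrans + RTT) / Ttrans
(Ttrans + RTT) / Ttrans = 41 / 1 = 41
W_min = ceil(41) = 41

41


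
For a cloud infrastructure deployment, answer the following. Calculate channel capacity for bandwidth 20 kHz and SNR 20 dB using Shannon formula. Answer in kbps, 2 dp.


Given: B = 20 kHz, SNR = 20 dB
SNR linear = 10^(20/10) = 100
1 + SNR = 101
log2(101) = 6.6582114828
C = 20 * 1000 * 6.6582114828 = 133164.2297 bps
C = 133.164230 kbps -> 133.16 kbps (2 dp)

133.16


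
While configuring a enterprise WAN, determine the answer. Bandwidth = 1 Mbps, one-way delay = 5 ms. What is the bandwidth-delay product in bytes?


Given: bandwidth = 1 Mbps, delay = 5 ms
BDP in bits = 1 * 10^6 * 5 / 1000
BDP in bits = 5000
BDP in bytes = 5000 / 8 = 625

625


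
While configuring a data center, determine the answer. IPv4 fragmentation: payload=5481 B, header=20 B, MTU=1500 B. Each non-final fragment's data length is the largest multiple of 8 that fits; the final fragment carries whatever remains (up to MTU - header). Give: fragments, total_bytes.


Max data per non-final fragment = floor((MTU - header)/8)*8 = floor((1500 - 20)/8)*8 = floor(1480/8)*8 = 1480 B
Final fragment needs no 8-byte alignment: it can carry up to MTU - header = 1480 B
Non-final fragments needed = ceil((payload - 1480) / 1480) = ceil(4001/1480) = ceil(2.7034) = 3
Number of fragments = 3 + 1 = 4
Fragment sizes (data): 3 * 1480 B + 1041 B (last, 1041 <= 1480 OK)
Total bytes sent = payload + n_frags * header = 5481 + 4*20 = 5481 + 80 = 5561 B

4, 5561


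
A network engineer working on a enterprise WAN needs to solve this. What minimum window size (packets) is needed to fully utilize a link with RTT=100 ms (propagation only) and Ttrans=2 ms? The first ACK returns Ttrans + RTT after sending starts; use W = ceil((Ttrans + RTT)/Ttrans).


Given: Ttrans = 2 ms, RTT = 100 ms (= 2 * Tprop, Tprop = 50 ms)
Time until first ACK returns = Ttrans + RTT = 2 + 100 = 102 ms
Need W * Ttrans >= Ttrans + RTT  ->  W >= (Ttrans + RTT) / Ttrans
(Ttrans + RTT) / Ttrans = 102 / 2 = 51
W_min = ceil(51) = 51

51


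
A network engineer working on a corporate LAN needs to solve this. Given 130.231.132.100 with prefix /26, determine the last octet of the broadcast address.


Given: IP = 130.231.132.100, prefix = /26
Host bits = 32 - 26 = 6
Network last octet = 100 AND mask = 64
Host part size = 2^6 - 1 = 63
Broadcast last octet = 64 OR 63 = 127

127


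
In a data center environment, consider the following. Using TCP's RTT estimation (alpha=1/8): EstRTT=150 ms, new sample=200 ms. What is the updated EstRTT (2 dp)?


Given: EstRTT = 150 ms, SampleRTT = 200 ms, alpha = 1/8
New EstRTT = (1 - alpha) * EstRTT + alpha * SampleRTT
(7/8) * 150 = 131.25
(1/8) * 200 = 25
New EstRTT = 131.25 + 25 = 156.25 ms -> 156.25 ms (2 dp)

156.25


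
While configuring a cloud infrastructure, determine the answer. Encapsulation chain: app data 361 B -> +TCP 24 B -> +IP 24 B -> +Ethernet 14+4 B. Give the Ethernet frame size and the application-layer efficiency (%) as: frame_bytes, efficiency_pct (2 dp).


TCP segment = 361 + 24 = 385 B
IP packet = 385 + 24 = 409 B
Ethernet frame = 409 + 14 + 4 = 427 B
Efficiency = app / frame = 361 / 427 = 0.845433 = 84.5433% -> 84.54% (2 dp)

427, 84.54


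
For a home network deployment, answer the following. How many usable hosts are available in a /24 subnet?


Given: subnet mask /24
Host bits = 32 - 24 = 8
Total addresses = 2^8 = 256
Usable hosts = 256 - 2 (network + broadcast) = 254

254


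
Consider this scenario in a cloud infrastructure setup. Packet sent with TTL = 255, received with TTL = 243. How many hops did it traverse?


Given: initial TTL = 255, received TTL = 243
Hops = initial TTL - received TTL
Hops = 255 - 243 = 12

12


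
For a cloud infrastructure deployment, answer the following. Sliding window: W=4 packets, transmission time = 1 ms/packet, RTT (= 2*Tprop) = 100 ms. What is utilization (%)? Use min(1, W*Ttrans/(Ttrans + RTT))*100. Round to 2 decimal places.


Given: W = 4, Ttrans = 1 ms, RTT = 100 ms (= 2 * Tprop, Tprop = 50 ms)
Cycle time = Ttrans + RTT = 1 + 100 = 101 ms (first packet sent until its ACK returns)
W * Ttrans = 4 * 1 = 4 ms of sending per cycle
W * Ttrans / (Ttrans + RTT) = 4 / 101 = 0.039604
U = min(1, 0.039604) = 0.039604
U% = 3.96%

3.96


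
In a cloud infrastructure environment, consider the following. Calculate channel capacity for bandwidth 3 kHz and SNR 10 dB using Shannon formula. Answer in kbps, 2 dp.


Given: B = 3 kHz, SNR = 10 dB
SNR linear = 10^(10/10) = 10
1 + SNR = 11
log2(11) = 3.4594316186
C = 3 * 1000 * 3.4594316186 = 10378.2949 bps
C = 10.378295 kbps -> 10.38 kbps (2 dp)

10.38


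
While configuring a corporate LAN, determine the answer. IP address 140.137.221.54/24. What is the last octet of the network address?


Given: IP = 140.137.221.54, prefix = /24
Subnet mask = 255.255.255.0
Last octet of IP: 54
Last octet of mask: 0
Network last octet = 54 AND 0 = 0

0


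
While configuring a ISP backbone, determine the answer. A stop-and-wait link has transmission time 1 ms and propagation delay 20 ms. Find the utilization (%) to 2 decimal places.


Given: Ttrans = 1 ms, Tprop = 20 ms
RTT = 2 * Tprop = 2 * 20 = 40 ms
U = Ttrans / (Ttrans + RTT)
U = 1 / (1 + 40)
U = 1 / 41 = 0.02439
U% = 2.44%

2.44


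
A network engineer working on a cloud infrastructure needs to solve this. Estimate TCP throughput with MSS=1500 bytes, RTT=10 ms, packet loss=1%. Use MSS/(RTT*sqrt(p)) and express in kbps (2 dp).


Given: MSS = 1500 bytes, RTT = 10 ms, loss = 1%
RTT in seconds = 10 / 1000 = 0.01
Loss rate = 1% = 0.01
sqrt(loss) = sqrt(0.01) = 0.1
Throughput (bytes/s) = 1500 / (0.01 * 0.1) = 1500000.0000
Throughput (kbps) = 1500000.0000 * 8 / 1000 = 12000.000000 -> 12000.00 kbps (2 dp)

12000.00


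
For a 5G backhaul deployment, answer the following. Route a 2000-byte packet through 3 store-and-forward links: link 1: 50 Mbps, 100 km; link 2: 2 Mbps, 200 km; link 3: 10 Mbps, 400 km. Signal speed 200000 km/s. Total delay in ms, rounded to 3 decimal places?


Packet = 2000 bytes = 16000 bits. Store-and-forward: sum (t_trans + t_prop) per link.
Link 1: t_trans = 16000/(50*10^6) s = 0.3200 ms; t_prop = 100/200000 s = 0.5000 ms; subtotal = 0.8200 ms
Link 2: t_trans = 16000/(2*10^6) s = 8.0000 ms; t_prop = 200/200000 s = 1.0000 ms; subtotal = 9.0000 ms
Link 3: t_trans = 16000/(10*10^6) s = 1.6000 ms; t_prop = 400/200000 s = 2.0000 ms; subtotal = 3.6000 ms
End-to-end = 0.8200 + 9.0000 + 3.6000 = 13.4200 ms -> 13.420 ms (3 dp)

13.420


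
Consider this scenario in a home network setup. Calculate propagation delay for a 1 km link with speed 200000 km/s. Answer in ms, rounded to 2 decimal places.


Given: distance = 1 km, speed = 200000 km/s
Delay = distance / speed = 1 / 200000 seconds
Delay in ms = 1 * 1000 / 200000
Delay = 0.0050 ms
Rounded to 2 dp = 0.01 ms

0.01


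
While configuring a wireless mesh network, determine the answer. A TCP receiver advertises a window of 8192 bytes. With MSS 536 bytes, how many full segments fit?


Given: RWND = 8192 bytes, MSS = 536 bytes
Full segments = floor(RWND / MSS)
Full segments = floor(8192 / 536)
Full segments = floor(15.2836) = 15

15


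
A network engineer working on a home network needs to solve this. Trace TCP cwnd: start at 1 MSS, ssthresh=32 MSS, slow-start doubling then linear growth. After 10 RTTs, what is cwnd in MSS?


RTT 0: cwnd = 1 MSS (initial)
RTT 1: cwnd = 2 MSS (slow start, doubled)
RTT 2: cwnd = 4 MSS (slow start, doubled)
RTT 3: cwnd = 8 MSS (slow start, doubled)
RTT 4: cwnd = 16 MSS (slow start, doubled)
RTT 5: cwnd = 32 MSS (slow start, doubled)
RTT 6: cwnd = 33 MSS (congestion avoidance, +1)
RTT 7: cwnd = 34 MSS (congestion avoidance, +1)
RTT 8: cwnd = 35 MSS (congestion avoidance, +1)
RTT 9: cwnd = 36 MSS (congestion avoidance, +1)
RTT 10: cwnd = 37 MSS (congestion avoidance, +1)

37


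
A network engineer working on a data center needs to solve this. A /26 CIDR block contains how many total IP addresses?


Given: CIDR prefix /26
Host bits = 32 - 26 = 6
Total addresses = 2^6 = 64

64


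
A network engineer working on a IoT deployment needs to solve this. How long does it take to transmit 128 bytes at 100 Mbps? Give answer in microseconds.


Given: packet = 128 bytes, bandwidth = 100 Mbps
Packet in bits = 128 * 8 = 1024 bits
Bandwidth = 100 * 10^6 = 100000000 bps
Time = 1024 / 100000000 seconds
Time in us = 1024 * 10^6 / 100000000 = 10.24

10.24


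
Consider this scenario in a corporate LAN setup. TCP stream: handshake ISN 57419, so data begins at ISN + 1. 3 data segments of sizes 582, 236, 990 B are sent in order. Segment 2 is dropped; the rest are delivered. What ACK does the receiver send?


SYN uses sequence number 57419; first data byte = ISN + 1 = 57420.
Segment 1: SEQ = 57420, len = 582 B, covers [57420, 58001]
Segment 2: SEQ = 58002, len = 236 B, covers [58002, 58237] [LOST]
Segment 3: SEQ = 58238, len = 990 B, covers [58238, 59227]
In-order data received: bytes [57420, 58001] (segments 1..1).
Segment 2 missing -> gap begins at byte 58002; later segments buffered out of order.
Cumulative ACK = next expected in-order byte = 57420 + 582 = 58002

58002


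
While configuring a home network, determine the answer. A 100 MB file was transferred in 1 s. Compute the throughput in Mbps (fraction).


Given: file = 100 MB, time = 1 s
File in Mb = 100 * 8 = 800 Mb
Throughput = 800 / 1 Mbps
Throughput = 800 Mbps

800


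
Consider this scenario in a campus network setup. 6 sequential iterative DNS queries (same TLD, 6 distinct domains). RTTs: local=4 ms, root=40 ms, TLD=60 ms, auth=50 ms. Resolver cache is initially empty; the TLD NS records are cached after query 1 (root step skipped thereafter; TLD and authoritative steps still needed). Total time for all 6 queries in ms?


Lookup 1 (cold cache): local + root + TLD + auth = 4 + 40 + 60 + 50 = 154 ms
Lookups 2..6 (TLD NS cached -> skip root; new domain -> still ask TLD and auth): local + TLD + auth = 4 + 60 + 50 = 114 ms each
Remaining 5 lookups: 5 * 114 = 570 ms
Total = 154 + 570 = 724 ms

724


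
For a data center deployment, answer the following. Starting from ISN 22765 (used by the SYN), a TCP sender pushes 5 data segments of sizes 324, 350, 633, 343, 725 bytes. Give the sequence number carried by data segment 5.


The SYN occupies sequence number ISN = 22765, so the first data byte is ISN + 1 = 22766.
SEQ of data segment i = (ISN + 1) + sum of payload sizes of segments 1..i-1.
Segment 1: SEQ = 22766, payload = 324 bytes
Segment 2: SEQ = 23090, payload = 350 bytes
Segment 3: SEQ = 23440, payload = 633 bytes
Segment 4: SEQ = 24073, payload = 343 bytes
Segment 5: SEQ = 24416, payload = 725 bytes
SEQ of segment 5 = 22766 + 324 + 350 + 633 + 343 = 24416

24416


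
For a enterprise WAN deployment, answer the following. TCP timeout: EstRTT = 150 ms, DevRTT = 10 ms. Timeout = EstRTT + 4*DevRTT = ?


Given: EstRTT = 150 ms, DevRTT = 10 ms
Timeout = EstRTT + 4 * DevRTT
4 * DevRTT = 4 * 10 = 40
Timeout = 150 + 40 = 190 ms

190


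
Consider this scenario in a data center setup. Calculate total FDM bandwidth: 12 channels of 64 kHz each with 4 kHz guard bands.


Given: 12 channels, 64 kHz each, guard = 4 kHz
Channel bandwidth = 12 * 64 = 768 kHz
Guard bands = 11 gaps * 4 kHz = 44 kHz
Total = 768 + 44 = 812 kHz

812


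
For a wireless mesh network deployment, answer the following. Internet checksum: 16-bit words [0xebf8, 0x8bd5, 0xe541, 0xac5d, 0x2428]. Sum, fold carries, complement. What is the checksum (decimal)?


Given words: [0xebf8, 0x8bd5, 0xe541, 0xac5d, 0x2428]
Step 1: Sum all words
Raw sum = 60408 + 35797 + 58689 + 44125 + 9256 = 208275
Step 2: Fold carry: (11667 + 3) = 11670
One's complement = ~11670 & 0xFFFF = 53865

53865
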